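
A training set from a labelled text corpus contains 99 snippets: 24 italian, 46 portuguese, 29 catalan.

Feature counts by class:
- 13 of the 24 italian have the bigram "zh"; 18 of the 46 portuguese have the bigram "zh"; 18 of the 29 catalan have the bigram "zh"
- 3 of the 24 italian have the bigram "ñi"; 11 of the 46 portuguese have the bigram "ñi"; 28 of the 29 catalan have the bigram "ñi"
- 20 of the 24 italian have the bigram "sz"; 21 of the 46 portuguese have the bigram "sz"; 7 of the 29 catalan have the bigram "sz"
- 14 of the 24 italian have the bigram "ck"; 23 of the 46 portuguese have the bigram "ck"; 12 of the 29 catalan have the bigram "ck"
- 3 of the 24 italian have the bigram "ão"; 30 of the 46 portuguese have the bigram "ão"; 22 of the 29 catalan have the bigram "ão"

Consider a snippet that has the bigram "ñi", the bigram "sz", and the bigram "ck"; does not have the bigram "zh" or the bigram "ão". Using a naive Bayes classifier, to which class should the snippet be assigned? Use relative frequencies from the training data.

italian

italian: (24/99) × (11/24) × (3/24) × (20/24) × (14/24) × (21/24) ≈ 0.0059076
portuguese: (46/99) × (28/46) × (11/46) × (21/46) × (23/46) × (16/46) ≈ 0.00536972
catalan: (29/99) × (11/29) × (28/29) × (7/29) × (12/29) × (7/29) ≈ 0.00258643
Highest score → italian.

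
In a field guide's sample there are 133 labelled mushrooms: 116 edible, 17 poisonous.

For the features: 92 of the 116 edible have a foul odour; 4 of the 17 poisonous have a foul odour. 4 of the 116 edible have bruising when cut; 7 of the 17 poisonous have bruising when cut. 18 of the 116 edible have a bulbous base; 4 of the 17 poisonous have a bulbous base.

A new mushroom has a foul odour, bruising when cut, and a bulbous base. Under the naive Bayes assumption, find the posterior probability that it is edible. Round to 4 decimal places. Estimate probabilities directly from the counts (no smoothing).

edible: (116/133) × (92/116) × (4/116) × (18/116) ≈ 0.00370129
poisonous: (17/133) × (4/17) × (7/17) × (4/17) ≈ 0.00291386
P(edible | x) = 0.00370129 / 0.00661515 ≈ 0.5595

0.5595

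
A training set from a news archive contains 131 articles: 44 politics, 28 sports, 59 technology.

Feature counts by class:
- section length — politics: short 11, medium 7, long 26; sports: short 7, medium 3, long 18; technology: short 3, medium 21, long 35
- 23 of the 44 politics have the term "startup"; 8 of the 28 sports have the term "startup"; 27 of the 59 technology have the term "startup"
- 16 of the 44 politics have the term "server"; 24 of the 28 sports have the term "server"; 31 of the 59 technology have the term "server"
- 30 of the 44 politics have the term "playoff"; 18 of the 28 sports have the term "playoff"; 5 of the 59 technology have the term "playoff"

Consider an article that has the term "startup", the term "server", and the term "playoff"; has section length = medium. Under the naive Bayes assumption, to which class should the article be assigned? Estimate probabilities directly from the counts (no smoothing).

politics

politics: (44/131) × (7/44) × (23/44) × (16/44) × (30/44) ≈ 0.00692529
sports: (28/131) × (3/28) × (8/28) × (24/28) × (18/28) ≈ 0.00360537
technology: (59/131) × (21/59) × (27/59) × (31/59) × (5/59) ≈ 0.00326654
Highest score → politics.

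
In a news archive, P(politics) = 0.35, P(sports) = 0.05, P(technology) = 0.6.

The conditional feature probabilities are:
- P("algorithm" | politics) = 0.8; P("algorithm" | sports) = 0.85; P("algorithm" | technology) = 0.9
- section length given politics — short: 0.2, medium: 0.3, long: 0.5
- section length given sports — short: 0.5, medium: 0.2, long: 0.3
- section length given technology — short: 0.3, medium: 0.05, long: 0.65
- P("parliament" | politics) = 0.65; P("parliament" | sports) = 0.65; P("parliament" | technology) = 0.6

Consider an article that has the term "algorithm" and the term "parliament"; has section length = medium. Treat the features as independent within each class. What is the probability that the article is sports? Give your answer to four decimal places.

0.0724

politics: 0.35 × 0.8 × 0.3 × 0.65 = 0.0546
sports: 0.05 × 0.85 × 0.2 × 0.65 = 0.005525
technology: 0.6 × 0.9 × 0.05 × 0.6 = 0.0162
P(sports | x) = 0.005525 / 0.076325 ≈ 0.0724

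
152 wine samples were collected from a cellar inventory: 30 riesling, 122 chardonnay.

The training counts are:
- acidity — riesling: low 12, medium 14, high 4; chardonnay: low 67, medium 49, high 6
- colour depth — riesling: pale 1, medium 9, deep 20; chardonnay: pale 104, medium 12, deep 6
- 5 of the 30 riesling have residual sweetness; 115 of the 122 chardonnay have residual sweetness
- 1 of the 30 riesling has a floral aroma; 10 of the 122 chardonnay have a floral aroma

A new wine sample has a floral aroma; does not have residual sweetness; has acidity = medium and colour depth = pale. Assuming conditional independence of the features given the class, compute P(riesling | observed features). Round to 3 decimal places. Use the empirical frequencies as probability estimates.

0.062

riesling: (30/152) × (14/30) × (1/30) × (25/30) × (1/30) ≈ 0.0000852827
chardonnay: (122/152) × (49/122) × (104/122) × (7/122) × (10/122) ≈ 0.00129242
P(riesling | x) = 0.0000852827 / 0.0013777027 ≈ 0.062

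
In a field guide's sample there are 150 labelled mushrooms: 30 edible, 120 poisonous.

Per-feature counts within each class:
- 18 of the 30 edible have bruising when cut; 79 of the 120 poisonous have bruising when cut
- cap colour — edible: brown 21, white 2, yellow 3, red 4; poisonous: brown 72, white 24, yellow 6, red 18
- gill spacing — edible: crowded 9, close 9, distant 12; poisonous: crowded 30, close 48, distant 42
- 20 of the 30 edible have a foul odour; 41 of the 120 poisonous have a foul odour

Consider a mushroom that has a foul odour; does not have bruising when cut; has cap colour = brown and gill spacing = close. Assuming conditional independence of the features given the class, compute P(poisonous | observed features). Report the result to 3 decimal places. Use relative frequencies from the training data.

edible: (30/150) × (12/30) × (21/30) × (9/30) × (20/30) = 0.0112
poisonous: (120/150) × (41/120) × (72/120) × (48/120) × (41/120) ≈ 0.0224133
P(poisonous | x) = 0.0224133 / 0.0336133 ≈ 0.667

0.667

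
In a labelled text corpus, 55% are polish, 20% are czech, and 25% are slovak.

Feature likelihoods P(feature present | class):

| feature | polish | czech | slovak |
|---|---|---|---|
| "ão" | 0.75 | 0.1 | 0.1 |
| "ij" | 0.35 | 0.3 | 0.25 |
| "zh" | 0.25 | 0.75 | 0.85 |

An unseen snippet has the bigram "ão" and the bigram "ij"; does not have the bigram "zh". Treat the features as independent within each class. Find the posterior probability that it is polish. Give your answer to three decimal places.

polish: 0.55 × 0.75 × 0.35 × (1−0.25) = 0.10828125
czech: 0.2 × 0.1 × 0.3 × (1−0.75) = 0.0015
slovak: 0.25 × 0.1 × 0.25 × (1−0.85) = 0.0009375
P(polish | x) = 0.10828125 / 0.11071875 ≈ 0.978

0.978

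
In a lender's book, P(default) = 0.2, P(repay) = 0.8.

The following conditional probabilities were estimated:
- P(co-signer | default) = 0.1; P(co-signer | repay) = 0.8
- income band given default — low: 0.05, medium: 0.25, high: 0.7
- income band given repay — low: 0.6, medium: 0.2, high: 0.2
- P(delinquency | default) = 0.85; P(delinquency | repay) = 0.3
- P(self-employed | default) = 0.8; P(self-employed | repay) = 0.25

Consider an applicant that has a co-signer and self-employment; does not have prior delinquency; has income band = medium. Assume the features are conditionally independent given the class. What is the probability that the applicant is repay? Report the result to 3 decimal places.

default: 0.2 × 0.1 × 0.25 × (1−0.85) × 0.8 = 0.0006
repay: 0.8 × 0.8 × 0.2 × (1−0.3) × 0.25 = 0.0224
P(repay | x) = 0.0224 / 0.023 ≈ 0.974

0.974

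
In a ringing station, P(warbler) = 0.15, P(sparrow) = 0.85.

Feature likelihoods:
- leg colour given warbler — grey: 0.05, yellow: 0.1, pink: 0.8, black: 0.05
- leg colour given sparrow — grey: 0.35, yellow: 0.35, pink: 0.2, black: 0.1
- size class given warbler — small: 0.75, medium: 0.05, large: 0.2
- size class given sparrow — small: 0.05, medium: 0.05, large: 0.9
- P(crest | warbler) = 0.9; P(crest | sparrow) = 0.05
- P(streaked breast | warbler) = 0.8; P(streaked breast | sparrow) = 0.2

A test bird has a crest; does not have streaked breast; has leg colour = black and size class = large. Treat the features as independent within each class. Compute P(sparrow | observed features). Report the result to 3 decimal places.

0.919

warbler: 0.15 × 0.05 × 0.2 × 0.9 × (1−0.8) = 0.00027
sparrow: 0.85 × 0.1 × 0.9 × 0.05 × (1−0.2) = 0.00306
P(sparrow | x) = 0.00306 / 0.00333 ≈ 0.919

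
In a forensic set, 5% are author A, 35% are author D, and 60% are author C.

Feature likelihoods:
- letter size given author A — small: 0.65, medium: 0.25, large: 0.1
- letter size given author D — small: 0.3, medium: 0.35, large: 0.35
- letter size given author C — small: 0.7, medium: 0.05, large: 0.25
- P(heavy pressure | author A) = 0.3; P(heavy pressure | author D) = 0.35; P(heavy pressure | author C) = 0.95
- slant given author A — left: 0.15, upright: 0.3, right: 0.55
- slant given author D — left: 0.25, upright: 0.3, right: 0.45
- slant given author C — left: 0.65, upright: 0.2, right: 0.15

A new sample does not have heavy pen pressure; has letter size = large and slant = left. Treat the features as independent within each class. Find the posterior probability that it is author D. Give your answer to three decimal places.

0.787

author A: 0.05 × 0.1 × (1−0.3) × 0.15 = 0.000525
author D: 0.35 × 0.35 × (1−0.35) × 0.25 = 0.01990625
author C: 0.6 × 0.25 × (1−0.95) × 0.65 = 0.004875
P(author D | x) = 0.01990625 / 0.02530625 ≈ 0.787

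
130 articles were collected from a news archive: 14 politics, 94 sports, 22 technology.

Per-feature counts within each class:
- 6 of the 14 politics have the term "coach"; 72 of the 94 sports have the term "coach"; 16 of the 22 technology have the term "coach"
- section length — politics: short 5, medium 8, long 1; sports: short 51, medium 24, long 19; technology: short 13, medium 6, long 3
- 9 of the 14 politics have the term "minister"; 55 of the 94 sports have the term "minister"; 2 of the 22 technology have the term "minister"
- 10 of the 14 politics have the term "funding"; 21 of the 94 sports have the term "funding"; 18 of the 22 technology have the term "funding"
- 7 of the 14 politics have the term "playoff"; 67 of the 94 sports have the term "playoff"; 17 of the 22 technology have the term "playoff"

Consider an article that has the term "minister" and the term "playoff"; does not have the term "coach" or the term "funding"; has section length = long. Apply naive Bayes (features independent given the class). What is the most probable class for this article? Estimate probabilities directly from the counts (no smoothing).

politics: (14/130) × (8/14) × (1/14) × (9/14) × (4/14) × (7/14) ≈ 0.000403678
sports: (94/130) × (22/94) × (19/94) × (55/94) × (73/94) × (67/94) ≈ 0.0110785
technology: (22/130) × (6/22) × (3/22) × (2/22) × (4/22) × (17/22) ≈ 0.0000803854
Highest score → sports.

sports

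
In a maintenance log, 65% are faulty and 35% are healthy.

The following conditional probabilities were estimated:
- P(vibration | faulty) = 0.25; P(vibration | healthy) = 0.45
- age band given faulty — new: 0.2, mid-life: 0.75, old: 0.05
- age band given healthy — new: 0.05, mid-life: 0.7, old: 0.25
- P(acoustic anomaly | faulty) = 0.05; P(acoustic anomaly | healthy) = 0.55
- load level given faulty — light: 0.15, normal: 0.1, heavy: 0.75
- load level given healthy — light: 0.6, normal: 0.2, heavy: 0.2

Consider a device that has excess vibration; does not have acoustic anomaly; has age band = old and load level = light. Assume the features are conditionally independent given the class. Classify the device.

healthy

faulty: 0.65 × 0.25 × 0.05 × (1−0.05) × 0.15 = 0.0011578125
healthy: 0.35 × 0.45 × 0.25 × (1−0.55) × 0.6 = 0.01063125
Highest score → healthy.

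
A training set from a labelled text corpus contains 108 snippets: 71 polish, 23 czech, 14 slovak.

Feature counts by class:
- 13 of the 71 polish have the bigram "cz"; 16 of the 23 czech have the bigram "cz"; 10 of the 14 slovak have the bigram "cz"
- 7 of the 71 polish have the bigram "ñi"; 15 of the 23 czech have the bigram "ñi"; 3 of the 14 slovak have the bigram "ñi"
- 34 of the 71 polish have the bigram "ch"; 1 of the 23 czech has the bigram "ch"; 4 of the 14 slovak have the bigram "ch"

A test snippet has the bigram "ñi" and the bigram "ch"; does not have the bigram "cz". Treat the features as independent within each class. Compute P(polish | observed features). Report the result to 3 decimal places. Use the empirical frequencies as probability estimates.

polish: (71/108) × (58/71) × (7/71) × (34/71) ≈ 0.0253551
czech: (23/108) × (7/23) × (15/23) × (1/23) ≈ 0.00183785
slovak: (14/108) × (4/14) × (3/14) × (4/14) ≈ 0.00226757
P(polish | x) = 0.0253551 / 0.02946052 ≈ 0.861

0.861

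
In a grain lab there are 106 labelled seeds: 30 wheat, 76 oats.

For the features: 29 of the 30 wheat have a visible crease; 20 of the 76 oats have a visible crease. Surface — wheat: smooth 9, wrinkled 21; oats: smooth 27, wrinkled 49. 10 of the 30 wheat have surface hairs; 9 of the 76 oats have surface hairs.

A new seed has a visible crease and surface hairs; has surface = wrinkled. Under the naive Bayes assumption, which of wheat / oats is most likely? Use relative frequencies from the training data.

wheat

wheat: (30/106) × (29/30) × (21/30) × (10/30) ≈ 0.0638365
oats: (76/106) × (20/76) × (49/76) × (9/76) ≈ 0.0144057
Highest score → wheat.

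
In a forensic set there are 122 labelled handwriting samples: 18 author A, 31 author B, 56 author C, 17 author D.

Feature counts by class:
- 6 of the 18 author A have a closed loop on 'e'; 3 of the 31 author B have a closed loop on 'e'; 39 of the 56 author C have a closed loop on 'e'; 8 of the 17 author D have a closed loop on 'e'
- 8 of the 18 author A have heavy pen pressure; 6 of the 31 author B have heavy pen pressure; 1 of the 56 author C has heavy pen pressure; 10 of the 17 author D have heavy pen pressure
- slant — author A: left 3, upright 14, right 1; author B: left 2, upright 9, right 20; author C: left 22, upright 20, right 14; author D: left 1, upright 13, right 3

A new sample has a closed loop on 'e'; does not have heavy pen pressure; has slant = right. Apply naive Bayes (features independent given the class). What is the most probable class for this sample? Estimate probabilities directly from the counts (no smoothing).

author A: (18/122) × (6/18) × (10/18) × (1/18) ≈ 0.00151791
author B: (31/122) × (3/31) × (25/31) × (20/31) ≈ 0.012794
author C: (56/122) × (39/56) × (55/56) × (14/56) ≈ 0.0784909
author D: (17/122) × (8/17) × (7/17) × (3/17) ≈ 0.00476488
Highest score → author C.

author C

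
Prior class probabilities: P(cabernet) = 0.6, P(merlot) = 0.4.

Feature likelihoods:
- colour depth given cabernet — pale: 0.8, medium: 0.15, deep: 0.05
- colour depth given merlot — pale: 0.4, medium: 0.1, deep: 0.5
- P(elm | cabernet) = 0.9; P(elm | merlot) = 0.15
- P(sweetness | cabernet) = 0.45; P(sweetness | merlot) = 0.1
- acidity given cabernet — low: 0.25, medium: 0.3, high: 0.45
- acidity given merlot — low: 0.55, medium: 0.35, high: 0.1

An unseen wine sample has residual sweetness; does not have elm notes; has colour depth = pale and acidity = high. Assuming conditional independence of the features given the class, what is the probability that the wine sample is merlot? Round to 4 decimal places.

cabernet: 0.6 × 0.8 × (1−0.9) × 0.45 × 0.45 = 0.00972
merlot: 0.4 × 0.4 × (1−0.15) × 0.1 × 0.1 = 0.00136
P(merlot | x) = 0.00136 / 0.01108 ≈ 0.1227

0.1227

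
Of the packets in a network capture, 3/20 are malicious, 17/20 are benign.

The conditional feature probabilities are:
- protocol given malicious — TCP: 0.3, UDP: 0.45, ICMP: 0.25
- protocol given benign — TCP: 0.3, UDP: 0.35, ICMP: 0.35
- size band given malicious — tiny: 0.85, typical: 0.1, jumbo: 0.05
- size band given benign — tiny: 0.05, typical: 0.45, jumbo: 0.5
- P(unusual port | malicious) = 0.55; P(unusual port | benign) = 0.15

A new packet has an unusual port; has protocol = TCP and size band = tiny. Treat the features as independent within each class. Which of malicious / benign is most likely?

malicious: 0.15 × 0.3 × 0.85 × 0.55 = 0.0210375
benign: 0.85 × 0.3 × 0.05 × 0.15 = 0.0019125
Highest score → malicious.

malicious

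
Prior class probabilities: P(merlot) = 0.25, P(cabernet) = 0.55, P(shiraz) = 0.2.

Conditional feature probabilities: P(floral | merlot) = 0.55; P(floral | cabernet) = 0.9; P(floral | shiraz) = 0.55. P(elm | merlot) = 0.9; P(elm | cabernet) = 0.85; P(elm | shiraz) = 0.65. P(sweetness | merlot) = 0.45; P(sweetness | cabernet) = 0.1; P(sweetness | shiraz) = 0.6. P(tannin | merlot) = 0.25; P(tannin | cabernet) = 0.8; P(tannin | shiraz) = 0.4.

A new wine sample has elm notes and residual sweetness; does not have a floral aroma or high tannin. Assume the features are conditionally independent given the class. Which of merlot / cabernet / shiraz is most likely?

merlot

merlot: 0.25 × (1−0.55) × 0.9 × 0.45 × (1−0.25) = 0.034171875
cabernet: 0.55 × (1−0.9) × 0.85 × 0.1 × (1−0.8) = 0.000935
shiraz: 0.2 × (1−0.55) × 0.65 × 0.6 × (1−0.4) = 0.02106
Highest score → merlot.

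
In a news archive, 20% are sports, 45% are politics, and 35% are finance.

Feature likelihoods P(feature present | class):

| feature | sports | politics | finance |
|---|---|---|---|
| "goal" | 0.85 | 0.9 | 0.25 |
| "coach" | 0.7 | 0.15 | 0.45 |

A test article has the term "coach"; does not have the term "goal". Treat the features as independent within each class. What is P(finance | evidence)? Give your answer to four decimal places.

sports: 0.2 × (1−0.85) × 0.7 = 0.021
politics: 0.45 × (1−0.9) × 0.15 = 0.00675
finance: 0.35 × (1−0.25) × 0.45 = 0.118125
P(finance | x) = 0.118125 / 0.145875 ≈ 0.8098

0.8098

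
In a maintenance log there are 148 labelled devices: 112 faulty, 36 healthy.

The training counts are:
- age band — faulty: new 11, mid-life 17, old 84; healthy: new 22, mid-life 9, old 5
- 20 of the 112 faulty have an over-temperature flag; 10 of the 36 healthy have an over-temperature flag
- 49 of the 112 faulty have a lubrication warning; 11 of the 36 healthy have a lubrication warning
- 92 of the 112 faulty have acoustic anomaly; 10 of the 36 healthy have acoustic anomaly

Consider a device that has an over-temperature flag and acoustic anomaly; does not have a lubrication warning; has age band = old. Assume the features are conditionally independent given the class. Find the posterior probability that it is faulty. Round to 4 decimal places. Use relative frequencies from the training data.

faulty: (112/148) × (84/112) × (20/112) × (63/112) × (92/112) ≈ 0.0468298
healthy: (36/148) × (5/36) × (10/36) × (25/36) × (10/36) ≈ 0.00181026
P(faulty | x) = 0.0468298 / 0.04864006 ≈ 0.9628

0.9628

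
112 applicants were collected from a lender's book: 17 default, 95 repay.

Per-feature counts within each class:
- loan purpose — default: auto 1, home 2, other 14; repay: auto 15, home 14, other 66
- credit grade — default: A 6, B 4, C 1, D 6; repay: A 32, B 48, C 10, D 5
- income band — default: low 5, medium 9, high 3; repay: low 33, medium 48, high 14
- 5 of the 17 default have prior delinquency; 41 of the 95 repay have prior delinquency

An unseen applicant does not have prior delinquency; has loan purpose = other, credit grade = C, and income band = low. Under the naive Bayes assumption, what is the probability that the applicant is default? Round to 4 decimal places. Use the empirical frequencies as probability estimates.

0.1108

default: (17/112) × (14/17) × (1/17) × (5/17) × (12/17) ≈ 0.00152656
repay: (95/112) × (66/95) × (10/95) × (33/95) × (54/95) ≈ 0.0122479
P(default | x) = 0.00152656 / 0.01377446 ≈ 0.1108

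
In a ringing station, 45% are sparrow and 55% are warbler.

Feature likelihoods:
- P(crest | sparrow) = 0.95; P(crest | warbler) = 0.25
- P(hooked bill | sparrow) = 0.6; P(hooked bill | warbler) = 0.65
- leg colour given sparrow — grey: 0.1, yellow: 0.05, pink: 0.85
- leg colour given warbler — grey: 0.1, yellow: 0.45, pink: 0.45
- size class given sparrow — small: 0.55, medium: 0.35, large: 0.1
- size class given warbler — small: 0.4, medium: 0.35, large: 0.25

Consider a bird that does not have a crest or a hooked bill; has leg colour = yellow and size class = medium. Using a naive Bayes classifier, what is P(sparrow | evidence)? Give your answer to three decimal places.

0.007

sparrow: 0.45 × (1−0.95) × (1−0.6) × 0.05 × 0.35 = 0.0001575
warbler: 0.55 × (1−0.25) × (1−0.65) × 0.45 × 0.35 = 0.0227390625
P(sparrow | x) = 0.0001575 / 0.0228965625 ≈ 0.007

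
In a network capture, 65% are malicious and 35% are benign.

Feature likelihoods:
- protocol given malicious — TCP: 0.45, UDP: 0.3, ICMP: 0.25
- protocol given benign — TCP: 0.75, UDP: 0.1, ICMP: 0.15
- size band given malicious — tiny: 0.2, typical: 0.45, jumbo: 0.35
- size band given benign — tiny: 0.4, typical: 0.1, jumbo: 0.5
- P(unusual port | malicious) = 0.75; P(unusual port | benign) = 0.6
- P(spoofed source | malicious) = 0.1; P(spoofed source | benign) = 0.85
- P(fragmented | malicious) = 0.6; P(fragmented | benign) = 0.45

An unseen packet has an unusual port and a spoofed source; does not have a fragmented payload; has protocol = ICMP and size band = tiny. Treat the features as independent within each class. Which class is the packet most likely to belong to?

malicious: 0.65 × 0.25 × 0.2 × 0.75 × 0.1 × (1−0.6) = 0.000975
benign: 0.35 × 0.15 × 0.4 × 0.6 × 0.85 × (1−0.45) = 0.0058905
Highest score → benign.

benign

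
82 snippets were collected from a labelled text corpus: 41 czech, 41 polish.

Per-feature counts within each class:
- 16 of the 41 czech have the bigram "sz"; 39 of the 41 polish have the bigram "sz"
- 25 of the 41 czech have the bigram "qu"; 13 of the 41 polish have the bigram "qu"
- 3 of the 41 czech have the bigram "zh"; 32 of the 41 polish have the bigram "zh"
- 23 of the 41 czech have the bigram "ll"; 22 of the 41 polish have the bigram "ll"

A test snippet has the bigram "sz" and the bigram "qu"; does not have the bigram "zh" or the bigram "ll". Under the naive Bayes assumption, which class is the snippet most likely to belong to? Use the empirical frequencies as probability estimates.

czech: (41/82) × (16/41) × (25/41) × (38/41) × (18/41) ≈ 0.0484117
polish: (41/82) × (39/41) × (13/41) × (9/41) × (19/41) ≈ 0.0153405
Highest score → czech.

czech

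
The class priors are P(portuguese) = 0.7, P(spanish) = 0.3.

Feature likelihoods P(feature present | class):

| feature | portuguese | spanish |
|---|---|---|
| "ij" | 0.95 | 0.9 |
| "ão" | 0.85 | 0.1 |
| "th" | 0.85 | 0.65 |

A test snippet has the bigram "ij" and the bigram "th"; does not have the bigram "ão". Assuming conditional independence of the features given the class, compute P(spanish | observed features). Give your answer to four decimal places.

portuguese: 0.7 × 0.95 × (1−0.85) × 0.85 = 0.0847875
spanish: 0.3 × 0.9 × (1−0.1) × 0.65 = 0.15795
P(spanish | x) = 0.15795 / 0.2427375 ≈ 0.6507

0.6507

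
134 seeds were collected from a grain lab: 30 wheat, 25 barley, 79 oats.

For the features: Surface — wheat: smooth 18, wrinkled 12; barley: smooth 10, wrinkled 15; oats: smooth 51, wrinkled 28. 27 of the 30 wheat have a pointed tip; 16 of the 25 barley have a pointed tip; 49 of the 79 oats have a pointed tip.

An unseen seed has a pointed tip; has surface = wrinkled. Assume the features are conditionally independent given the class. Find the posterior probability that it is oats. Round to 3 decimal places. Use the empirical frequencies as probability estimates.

0.460

wheat: (30/134) × (12/30) × (27/30) ≈ 0.080597
barley: (25/134) × (15/25) × (16/25) ≈ 0.0716418
oats: (79/134) × (28/79) × (49/79) ≈ 0.129605
P(oats | x) = 0.129605 / 0.2818438 ≈ 0.460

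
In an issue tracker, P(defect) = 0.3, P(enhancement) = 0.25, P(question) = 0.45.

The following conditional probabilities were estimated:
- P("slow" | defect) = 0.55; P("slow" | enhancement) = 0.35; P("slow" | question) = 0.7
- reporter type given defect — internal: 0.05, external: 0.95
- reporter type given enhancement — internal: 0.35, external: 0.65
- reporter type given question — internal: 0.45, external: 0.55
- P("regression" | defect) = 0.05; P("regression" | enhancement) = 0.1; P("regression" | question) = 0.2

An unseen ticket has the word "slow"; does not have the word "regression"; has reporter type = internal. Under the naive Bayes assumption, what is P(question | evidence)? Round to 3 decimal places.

defect: 0.3 × 0.55 × 0.05 × (1−0.05) = 0.0078375
enhancement: 0.25 × 0.35 × 0.35 × (1−0.1) = 0.0275625
question: 0.45 × 0.7 × 0.45 × (1−0.2) = 0.1134
P(question | x) = 0.1134 / 0.1488 ≈ 0.762

0.762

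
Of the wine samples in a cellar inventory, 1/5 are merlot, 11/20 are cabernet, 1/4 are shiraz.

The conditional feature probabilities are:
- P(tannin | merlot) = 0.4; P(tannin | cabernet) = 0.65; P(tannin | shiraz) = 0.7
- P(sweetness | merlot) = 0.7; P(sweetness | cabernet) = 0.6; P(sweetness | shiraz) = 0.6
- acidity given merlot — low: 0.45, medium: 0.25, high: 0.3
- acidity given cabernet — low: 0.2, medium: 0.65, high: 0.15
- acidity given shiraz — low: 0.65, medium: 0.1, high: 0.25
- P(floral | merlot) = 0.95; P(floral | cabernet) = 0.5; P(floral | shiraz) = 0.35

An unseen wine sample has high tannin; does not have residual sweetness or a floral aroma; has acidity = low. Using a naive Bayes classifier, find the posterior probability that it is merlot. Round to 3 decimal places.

merlot: 0.2 × 0.4 × (1−0.7) × 0.45 × (1−0.95) = 0.00054
cabernet: 0.55 × 0.65 × (1−0.6) × 0.2 × (1−0.5) = 0.0143
shiraz: 0.25 × 0.7 × (1−0.6) × 0.65 × (1−0.35) = 0.029575
P(merlot | x) = 0.00054 / 0.044415 ≈ 0.012

0.012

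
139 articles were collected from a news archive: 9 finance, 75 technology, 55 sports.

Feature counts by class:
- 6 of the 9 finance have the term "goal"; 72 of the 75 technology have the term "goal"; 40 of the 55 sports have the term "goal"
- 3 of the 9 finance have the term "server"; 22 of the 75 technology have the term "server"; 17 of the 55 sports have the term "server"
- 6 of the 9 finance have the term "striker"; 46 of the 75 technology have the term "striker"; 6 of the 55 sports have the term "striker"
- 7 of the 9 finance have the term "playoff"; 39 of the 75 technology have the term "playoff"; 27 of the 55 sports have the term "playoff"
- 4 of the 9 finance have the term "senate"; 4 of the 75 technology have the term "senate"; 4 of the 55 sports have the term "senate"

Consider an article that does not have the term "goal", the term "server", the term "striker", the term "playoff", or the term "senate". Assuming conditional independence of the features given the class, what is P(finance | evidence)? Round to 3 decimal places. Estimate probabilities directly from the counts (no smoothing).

0.017

finance: (9/139) × (3/9) × (6/9) × (3/9) × (2/9) × (5/9) ≈ 0.000592119
technology: (75/139) × (3/75) × (53/75) × (29/75) × (36/75) × (71/75) ≈ 0.00267976
sports: (55/139) × (15/55) × (38/55) × (49/55) × (28/55) × (51/55) ≈ 0.0313569
P(finance | x) = 0.000592119 / 0.034628779 ≈ 0.017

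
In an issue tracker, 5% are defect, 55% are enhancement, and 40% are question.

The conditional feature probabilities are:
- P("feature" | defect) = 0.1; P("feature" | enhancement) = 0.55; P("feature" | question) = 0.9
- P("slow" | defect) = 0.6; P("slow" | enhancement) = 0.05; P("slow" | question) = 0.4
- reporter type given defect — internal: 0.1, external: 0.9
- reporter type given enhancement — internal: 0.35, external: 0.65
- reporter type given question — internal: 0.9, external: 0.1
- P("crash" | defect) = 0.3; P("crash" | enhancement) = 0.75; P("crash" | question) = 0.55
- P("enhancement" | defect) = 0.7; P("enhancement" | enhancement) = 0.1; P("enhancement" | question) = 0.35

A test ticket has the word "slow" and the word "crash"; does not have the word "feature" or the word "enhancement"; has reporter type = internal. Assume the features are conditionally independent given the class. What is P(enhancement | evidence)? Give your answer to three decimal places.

0.352

defect: 0.05 × (1−0.1) × 0.6 × 0.1 × 0.3 × (1−0.7) = 0.000243
enhancement: 0.55 × (1−0.55) × 0.05 × 0.35 × 0.75 × (1−0.1) = 0.00292359375
question: 0.4 × (1−0.9) × 0.4 × 0.9 × 0.55 × (1−0.35) = 0.005148
P(enhancement | x) = 0.00292359375 / 0.00831459375 ≈ 0.352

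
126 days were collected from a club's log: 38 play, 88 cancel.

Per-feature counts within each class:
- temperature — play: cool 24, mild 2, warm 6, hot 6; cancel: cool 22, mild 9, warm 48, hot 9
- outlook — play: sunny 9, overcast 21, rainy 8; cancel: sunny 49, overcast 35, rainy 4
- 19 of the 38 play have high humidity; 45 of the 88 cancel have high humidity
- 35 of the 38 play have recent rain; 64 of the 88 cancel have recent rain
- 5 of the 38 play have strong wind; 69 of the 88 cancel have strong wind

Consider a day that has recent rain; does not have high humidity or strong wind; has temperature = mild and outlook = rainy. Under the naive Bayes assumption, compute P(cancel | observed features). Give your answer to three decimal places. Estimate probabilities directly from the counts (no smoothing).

0.157

play: (38/126) × (2/38) × (8/38) × (19/38) × (35/38) × (33/38) ≈ 0.00133644
cancel: (88/126) × (9/88) × (4/88) × (43/88) × (64/88) × (19/88) ≈ 0.000249117
P(cancel | x) = 0.000249117 / 0.001585557 ≈ 0.157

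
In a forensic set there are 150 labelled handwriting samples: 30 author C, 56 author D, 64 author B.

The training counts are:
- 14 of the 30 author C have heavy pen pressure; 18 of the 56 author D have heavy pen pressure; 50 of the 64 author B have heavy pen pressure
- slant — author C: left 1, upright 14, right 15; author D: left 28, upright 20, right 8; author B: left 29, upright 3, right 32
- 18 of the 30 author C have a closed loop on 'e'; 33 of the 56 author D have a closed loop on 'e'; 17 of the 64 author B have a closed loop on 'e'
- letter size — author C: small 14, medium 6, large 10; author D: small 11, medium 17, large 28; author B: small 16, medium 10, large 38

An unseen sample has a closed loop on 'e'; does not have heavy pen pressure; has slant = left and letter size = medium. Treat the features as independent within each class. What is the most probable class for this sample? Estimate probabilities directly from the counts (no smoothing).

author D

author C: (30/150) × (16/30) × (1/30) × (18/30) × (6/30) ≈ 0.000426667
author D: (56/150) × (38/56) × (28/56) × (33/56) × (17/56) ≈ 0.0226594
author B: (64/150) × (14/64) × (29/64) × (17/64) × (10/64) ≈ 0.00175527
Highest score → author D.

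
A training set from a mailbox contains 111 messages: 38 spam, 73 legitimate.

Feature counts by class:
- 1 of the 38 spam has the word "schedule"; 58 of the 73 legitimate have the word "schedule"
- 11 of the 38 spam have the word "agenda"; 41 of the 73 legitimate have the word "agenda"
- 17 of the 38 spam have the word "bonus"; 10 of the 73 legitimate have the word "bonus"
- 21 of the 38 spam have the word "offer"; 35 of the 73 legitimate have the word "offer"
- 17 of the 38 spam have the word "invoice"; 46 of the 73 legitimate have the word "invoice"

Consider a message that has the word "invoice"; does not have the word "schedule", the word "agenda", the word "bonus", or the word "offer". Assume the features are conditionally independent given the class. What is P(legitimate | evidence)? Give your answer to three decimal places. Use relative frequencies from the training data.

spam: (38/111) × (37/38) × (27/38) × (21/38) × (17/38) × (17/38) ≈ 0.0261954
legitimate: (73/111) × (15/73) × (32/73) × (63/73) × (38/73) × (46/73) ≈ 0.0167691
P(legitimate | x) = 0.0167691 / 0.0429645 ≈ 0.390

0.390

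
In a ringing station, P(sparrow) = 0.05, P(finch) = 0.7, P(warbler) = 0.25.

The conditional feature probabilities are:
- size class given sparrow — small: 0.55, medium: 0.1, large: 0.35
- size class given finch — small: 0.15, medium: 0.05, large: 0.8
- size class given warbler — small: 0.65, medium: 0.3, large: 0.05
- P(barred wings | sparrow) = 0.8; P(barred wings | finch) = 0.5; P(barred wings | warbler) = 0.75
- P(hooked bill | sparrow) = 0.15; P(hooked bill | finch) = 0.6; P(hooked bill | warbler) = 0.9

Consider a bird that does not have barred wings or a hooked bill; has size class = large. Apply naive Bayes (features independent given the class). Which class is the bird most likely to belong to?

finch

sparrow: 0.05 × 0.35 × (1−0.8) × (1−0.15) = 0.002975
finch: 0.7 × 0.8 × (1−0.5) × (1−0.6) = 0.112
warbler: 0.25 × 0.05 × (1−0.75) × (1−0.9) = 0.0003125
Highest score → finch.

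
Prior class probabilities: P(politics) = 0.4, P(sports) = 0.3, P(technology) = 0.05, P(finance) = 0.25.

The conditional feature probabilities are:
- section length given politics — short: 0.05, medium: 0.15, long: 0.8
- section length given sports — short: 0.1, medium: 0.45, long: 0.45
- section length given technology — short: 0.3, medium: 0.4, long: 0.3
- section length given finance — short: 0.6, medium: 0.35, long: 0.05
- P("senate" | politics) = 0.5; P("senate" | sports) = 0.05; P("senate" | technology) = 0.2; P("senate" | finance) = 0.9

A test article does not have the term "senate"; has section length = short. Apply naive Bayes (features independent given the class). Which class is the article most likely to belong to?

politics: 0.4 × 0.05 × (1−0.5) = 0.01
sports: 0.3 × 0.1 × (1−0.05) = 0.0285
technology: 0.05 × 0.3 × (1−0.2) = 0.012
finance: 0.25 × 0.6 × (1−0.9) = 0.015
Highest score → sports.

sports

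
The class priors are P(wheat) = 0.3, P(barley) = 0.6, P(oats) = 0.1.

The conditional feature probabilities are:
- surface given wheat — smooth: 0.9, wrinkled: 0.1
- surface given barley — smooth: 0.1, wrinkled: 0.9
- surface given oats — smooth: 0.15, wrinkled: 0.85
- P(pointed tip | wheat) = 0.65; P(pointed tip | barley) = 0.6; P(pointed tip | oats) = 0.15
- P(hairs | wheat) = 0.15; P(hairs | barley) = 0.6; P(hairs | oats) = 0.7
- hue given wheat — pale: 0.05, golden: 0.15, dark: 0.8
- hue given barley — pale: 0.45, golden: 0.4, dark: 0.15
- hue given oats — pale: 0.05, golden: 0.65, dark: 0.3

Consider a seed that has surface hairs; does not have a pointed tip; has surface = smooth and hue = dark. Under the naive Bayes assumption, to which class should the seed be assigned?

wheat

wheat: 0.3 × 0.9 × (1−0.65) × 0.15 × 0.8 = 0.01134
barley: 0.6 × 0.1 × (1−0.6) × 0.6 × 0.15 = 0.00216
oats: 0.1 × 0.15 × (1−0.15) × 0.7 × 0.3 = 0.0026775
Highest score → wheat.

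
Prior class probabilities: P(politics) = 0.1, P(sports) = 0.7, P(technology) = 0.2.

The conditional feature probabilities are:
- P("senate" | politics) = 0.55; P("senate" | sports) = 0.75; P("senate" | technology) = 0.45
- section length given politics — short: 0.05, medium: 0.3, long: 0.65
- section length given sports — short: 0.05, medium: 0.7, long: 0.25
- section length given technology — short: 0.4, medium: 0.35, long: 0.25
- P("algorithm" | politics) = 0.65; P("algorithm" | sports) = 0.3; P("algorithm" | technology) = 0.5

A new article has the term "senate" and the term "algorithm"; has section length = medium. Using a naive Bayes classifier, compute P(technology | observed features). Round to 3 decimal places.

0.115

politics: 0.1 × 0.55 × 0.3 × 0.65 = 0.010725
sports: 0.7 × 0.75 × 0.7 × 0.3 = 0.11025
technology: 0.2 × 0.45 × 0.35 × 0.5 = 0.01575
P(technology | x) = 0.01575 / 0.136725 ≈ 0.115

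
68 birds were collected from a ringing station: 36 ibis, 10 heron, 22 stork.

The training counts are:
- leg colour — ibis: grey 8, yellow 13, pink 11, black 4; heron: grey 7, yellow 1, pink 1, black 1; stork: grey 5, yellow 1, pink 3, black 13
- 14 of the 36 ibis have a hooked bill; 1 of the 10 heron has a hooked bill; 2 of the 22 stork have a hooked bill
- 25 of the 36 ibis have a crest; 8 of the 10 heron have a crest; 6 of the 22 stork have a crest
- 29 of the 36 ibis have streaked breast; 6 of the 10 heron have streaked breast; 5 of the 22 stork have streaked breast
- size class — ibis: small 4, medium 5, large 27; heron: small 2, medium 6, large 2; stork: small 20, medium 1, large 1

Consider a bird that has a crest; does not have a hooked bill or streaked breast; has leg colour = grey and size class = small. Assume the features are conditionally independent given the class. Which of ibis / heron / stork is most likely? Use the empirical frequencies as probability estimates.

stork

ibis: (36/68) × (8/36) × (22/36) × (25/36) × (7/36) × (4/36) ≈ 0.00107868
heron: (10/68) × (7/10) × (9/10) × (8/10) × (4/10) × (2/10) ≈ 0.00592941
stork: (22/68) × (5/22) × (20/22) × (6/22) × (17/22) × (20/22) ≈ 0.0128065
Highest score → stork.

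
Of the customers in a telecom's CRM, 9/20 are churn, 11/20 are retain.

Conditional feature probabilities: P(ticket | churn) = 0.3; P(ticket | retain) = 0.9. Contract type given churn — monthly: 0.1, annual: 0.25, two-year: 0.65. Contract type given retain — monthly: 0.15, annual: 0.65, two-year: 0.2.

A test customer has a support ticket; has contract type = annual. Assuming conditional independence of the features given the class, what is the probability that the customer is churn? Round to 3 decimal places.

churn: 0.45 × 0.3 × 0.25 = 0.03375
retain: 0.55 × 0.9 × 0.65 = 0.32175
P(churn | x) = 0.03375 / 0.3555 ≈ 0.095

0.095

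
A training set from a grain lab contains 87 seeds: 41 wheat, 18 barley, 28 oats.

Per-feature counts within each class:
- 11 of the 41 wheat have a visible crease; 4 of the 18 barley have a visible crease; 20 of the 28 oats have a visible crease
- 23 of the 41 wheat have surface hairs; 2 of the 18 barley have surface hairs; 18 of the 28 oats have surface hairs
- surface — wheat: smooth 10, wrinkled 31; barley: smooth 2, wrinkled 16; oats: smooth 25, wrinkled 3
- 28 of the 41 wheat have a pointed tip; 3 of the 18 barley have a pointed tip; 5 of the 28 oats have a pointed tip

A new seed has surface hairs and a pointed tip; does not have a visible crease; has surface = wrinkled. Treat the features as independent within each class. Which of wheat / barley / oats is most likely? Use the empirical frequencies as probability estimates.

wheat

wheat: (41/87) × (30/41) × (23/41) × (31/41) × (28/41) ≈ 0.0998845
barley: (18/87) × (14/18) × (2/18) × (16/18) × (3/18) ≈ 0.00264888
oats: (28/87) × (8/28) × (18/28) × (3/28) × (5/28) ≈ 0.00113099
Highest score → wheat.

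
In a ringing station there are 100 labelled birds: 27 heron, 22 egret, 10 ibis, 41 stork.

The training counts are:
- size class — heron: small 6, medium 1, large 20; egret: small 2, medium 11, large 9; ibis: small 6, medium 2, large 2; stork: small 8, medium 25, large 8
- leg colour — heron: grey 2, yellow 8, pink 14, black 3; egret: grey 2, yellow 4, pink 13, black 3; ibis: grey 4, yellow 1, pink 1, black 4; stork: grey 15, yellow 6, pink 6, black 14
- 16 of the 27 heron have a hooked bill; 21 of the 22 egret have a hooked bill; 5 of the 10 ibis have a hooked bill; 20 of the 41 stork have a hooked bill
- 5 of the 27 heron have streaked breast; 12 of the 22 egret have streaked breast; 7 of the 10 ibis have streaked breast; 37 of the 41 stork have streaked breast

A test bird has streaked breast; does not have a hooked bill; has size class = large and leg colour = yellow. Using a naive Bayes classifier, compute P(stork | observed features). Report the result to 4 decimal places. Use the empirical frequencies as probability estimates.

0.4925

heron: (27/100) × (20/27) × (8/27) × (11/27) × (5/27) ≈ 0.00447086
egret: (22/100) × (9/22) × (4/22) × (1/22) × (12/22) ≈ 0.00040571
ibis: (10/100) × (2/10) × (1/10) × (5/10) × (7/10) = 0.0007
stork: (41/100) × (8/41) × (6/41) × (21/41) × (37/41) ≈ 0.00541141
P(stork | x) = 0.00541141 / 0.01098798 ≈ 0.4925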